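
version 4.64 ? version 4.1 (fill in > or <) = >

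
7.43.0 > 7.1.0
True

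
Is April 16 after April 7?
Yes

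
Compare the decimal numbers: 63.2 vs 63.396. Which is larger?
63.396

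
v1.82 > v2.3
False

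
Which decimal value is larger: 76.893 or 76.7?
76.893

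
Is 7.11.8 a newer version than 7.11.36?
No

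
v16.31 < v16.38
True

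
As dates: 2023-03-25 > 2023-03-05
True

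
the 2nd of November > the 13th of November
False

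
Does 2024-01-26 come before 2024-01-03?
No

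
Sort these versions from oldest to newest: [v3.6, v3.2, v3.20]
[v3.2, v3.6, v3.20]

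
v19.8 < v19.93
True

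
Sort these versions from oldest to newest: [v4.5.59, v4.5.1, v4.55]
[v4.5.1, v4.5.59, v4.55]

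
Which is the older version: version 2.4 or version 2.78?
version 2.4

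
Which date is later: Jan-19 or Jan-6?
Jan-19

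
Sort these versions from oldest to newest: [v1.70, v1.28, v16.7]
[v1.28, v1.70, v16.7]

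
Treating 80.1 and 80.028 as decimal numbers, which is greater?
80.1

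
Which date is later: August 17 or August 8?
August 17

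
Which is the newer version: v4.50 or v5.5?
v5.5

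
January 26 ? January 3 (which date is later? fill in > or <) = >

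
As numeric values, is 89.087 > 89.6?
False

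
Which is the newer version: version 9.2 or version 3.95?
version 9.2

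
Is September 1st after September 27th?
No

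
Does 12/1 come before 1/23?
No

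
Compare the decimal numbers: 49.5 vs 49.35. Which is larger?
49.5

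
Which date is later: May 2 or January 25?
May 2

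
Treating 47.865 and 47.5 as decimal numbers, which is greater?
47.865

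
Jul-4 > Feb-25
True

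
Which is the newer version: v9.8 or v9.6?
v9.8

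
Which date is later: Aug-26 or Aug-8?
Aug-26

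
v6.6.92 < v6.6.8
False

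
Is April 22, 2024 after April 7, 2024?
Yes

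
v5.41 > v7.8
False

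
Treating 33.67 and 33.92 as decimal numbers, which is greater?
33.92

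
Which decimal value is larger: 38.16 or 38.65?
38.65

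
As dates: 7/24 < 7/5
False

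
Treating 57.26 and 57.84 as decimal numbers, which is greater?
57.84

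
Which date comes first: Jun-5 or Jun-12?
Jun-5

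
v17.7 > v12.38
True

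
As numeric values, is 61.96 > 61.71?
True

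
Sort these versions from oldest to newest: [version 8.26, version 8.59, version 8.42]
[version 8.26, version 8.42, version 8.59]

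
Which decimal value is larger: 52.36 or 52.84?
52.84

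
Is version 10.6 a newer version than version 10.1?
Yes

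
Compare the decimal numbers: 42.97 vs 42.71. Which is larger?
42.97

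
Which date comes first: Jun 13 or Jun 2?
Jun 2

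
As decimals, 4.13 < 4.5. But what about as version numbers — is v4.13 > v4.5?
True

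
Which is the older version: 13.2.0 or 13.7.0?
13.2.0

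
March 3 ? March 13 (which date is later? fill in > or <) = <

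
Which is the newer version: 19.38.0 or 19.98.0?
19.98.0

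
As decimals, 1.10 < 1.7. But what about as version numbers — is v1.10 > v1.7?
True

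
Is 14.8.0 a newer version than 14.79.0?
No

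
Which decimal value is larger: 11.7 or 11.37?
11.7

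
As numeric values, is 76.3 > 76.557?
False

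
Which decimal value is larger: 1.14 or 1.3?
1.3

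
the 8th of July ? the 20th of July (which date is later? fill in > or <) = <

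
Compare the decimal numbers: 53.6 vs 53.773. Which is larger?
53.773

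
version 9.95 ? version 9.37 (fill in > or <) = >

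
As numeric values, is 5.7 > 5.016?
True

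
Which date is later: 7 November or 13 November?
13 November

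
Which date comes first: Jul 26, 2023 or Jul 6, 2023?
Jul 6, 2023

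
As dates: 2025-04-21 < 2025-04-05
False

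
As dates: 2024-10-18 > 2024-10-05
True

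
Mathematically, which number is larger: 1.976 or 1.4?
1.976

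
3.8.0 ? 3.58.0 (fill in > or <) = <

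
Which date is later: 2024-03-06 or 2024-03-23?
2024-03-23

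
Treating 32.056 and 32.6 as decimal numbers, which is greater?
32.6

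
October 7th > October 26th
False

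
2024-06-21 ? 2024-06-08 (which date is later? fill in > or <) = >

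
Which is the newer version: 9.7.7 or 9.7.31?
9.7.31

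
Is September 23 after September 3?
Yes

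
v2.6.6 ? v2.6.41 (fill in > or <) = <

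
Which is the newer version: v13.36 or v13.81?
v13.81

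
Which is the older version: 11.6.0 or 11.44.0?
11.6.0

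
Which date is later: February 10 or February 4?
February 10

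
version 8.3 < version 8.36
True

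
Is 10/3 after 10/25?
No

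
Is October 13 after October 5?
Yes. Day 13 comes after day 5 in October — this is a date comparison, not a decimal one (the decimal 10.13 would be smaller than 10.5).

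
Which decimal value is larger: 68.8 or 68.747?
68.8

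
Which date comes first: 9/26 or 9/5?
9/5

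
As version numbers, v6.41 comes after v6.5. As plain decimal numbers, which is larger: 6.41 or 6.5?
6.5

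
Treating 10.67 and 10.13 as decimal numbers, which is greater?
10.67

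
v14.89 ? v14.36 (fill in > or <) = >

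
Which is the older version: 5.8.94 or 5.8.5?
5.8.5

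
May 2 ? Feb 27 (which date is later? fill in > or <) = >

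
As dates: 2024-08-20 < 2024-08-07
False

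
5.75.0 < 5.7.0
False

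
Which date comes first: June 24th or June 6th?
June 6th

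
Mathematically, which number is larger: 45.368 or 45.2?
45.368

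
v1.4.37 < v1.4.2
False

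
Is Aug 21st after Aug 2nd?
Yes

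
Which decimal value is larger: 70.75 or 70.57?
70.75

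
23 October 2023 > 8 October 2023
True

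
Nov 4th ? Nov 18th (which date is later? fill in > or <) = <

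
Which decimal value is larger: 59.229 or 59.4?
59.4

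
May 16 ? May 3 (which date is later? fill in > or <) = >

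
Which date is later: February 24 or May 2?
May 2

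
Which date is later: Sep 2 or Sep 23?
Sep 23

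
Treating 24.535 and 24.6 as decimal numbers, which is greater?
24.6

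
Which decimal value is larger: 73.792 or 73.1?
73.792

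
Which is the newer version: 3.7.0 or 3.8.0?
3.8.0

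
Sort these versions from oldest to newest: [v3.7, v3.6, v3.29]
[v3.6, v3.7, v3.29]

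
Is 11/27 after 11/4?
Yes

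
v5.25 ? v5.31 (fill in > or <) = <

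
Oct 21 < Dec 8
True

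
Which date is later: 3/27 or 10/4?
10/4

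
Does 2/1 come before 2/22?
Yes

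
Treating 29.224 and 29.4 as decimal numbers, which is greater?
29.4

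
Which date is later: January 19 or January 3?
January 19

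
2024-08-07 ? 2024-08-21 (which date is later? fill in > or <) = <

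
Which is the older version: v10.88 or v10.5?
v10.5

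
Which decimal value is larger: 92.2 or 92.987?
92.987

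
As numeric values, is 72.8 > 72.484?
True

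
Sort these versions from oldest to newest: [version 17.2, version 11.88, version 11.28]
[version 11.28, version 11.88, version 17.2]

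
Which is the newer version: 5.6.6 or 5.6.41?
5.6.41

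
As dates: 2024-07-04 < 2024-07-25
True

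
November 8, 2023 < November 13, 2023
True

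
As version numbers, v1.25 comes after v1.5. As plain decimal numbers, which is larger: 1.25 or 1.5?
1.5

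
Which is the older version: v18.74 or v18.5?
v18.5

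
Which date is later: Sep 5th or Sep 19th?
Sep 19th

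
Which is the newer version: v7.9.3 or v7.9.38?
v7.9.38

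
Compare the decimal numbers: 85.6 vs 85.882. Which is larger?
85.882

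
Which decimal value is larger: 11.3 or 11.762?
11.762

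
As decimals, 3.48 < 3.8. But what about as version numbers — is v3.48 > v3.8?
True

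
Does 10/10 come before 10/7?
No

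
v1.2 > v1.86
False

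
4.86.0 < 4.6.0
False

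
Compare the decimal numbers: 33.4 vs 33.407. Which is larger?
33.407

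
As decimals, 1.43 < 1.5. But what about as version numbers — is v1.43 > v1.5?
True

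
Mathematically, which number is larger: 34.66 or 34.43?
34.66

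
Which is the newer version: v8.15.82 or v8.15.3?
v8.15.82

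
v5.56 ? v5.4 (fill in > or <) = >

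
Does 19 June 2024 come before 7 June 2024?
No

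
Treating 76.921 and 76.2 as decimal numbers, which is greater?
76.921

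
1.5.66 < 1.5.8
False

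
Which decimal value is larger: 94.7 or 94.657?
94.7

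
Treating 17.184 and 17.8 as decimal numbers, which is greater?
17.8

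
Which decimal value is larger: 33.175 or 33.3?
33.3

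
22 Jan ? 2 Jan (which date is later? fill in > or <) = >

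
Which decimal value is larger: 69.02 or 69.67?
69.67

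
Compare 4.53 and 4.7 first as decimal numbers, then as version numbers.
As decimals: 4.53 < 4.7. As versions: v4.53 > v4.7 (minor version 53 > 7).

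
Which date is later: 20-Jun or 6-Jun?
20-Jun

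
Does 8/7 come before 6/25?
No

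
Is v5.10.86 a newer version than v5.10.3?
Yes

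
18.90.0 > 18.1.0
True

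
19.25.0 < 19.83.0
True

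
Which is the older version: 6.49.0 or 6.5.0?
6.5.0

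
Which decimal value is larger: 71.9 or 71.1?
71.9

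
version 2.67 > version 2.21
True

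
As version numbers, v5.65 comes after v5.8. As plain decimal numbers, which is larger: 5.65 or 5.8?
5.8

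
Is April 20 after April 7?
Yes. Day 20 comes after day 7 in April — this is a date comparison, not a decimal one (the decimal 4.20 would be smaller than 4.7).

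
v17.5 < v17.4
False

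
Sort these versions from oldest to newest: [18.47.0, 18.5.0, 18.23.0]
[18.5.0, 18.23.0, 18.47.0]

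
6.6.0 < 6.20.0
True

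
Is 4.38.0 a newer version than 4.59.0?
No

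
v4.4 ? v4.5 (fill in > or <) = <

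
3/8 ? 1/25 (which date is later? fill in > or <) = >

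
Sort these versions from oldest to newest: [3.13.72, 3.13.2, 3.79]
[3.13.2, 3.13.72, 3.79]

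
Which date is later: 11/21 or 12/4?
12/4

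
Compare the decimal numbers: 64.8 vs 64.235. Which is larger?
64.8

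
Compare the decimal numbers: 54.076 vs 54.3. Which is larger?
54.3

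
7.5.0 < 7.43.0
True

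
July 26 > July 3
True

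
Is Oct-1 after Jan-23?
Yes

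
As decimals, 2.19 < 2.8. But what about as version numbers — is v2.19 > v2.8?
True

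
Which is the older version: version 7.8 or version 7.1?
version 7.1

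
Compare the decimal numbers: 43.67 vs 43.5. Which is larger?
43.67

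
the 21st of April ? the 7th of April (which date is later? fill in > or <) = >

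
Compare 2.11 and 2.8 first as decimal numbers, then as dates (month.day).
As decimals: 2.11 < 2.8. As dates: 2/11 is later than 2/8 (day 11 > day 8).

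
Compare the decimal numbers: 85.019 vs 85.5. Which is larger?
85.5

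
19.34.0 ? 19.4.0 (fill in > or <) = >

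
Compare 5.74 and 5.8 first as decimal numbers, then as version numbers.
As decimals: 5.74 < 5.8. As versions: v5.74 > v5.8 (minor version 74 > 8).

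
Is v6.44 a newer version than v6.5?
Yes. Version numbers are compared segment by segment as integers, not as decimals: minor version 44 > 5, so v6.44 > v6.5 (even though the decimal 6.44 < 6.5).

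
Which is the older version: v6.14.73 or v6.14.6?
v6.14.6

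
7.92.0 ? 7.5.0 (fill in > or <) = >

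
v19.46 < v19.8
False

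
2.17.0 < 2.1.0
False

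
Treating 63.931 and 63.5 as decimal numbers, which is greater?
63.931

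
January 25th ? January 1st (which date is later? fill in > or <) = >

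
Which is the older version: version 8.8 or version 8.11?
version 8.8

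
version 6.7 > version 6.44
False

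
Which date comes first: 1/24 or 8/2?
1/24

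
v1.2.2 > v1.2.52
False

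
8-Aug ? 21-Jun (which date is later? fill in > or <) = >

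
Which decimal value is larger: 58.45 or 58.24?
58.45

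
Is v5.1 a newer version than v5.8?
No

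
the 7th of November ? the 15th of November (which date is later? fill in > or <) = <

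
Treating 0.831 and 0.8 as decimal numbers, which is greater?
0.831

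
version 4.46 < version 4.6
False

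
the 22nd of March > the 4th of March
True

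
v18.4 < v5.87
False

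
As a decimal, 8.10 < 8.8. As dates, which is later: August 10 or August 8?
August 10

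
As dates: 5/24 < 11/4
True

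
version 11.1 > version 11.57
False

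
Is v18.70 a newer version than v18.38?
Yes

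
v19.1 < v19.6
True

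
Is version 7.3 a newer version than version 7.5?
No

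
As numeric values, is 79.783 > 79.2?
True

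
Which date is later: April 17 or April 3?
April 17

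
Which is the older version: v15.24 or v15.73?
v15.24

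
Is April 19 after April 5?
Yes. Day 19 comes after day 5 in April — this is a date comparison, not a decimal one (the decimal 4.19 would be smaller than 4.5).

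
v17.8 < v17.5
False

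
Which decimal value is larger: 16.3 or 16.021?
16.3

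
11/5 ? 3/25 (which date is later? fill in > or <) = >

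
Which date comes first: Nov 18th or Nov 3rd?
Nov 3rd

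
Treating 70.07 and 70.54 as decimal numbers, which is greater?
70.54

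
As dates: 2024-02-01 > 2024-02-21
False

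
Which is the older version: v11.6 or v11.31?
v11.6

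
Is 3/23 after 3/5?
Yes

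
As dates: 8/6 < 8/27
True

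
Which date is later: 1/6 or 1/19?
1/19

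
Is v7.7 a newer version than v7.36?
No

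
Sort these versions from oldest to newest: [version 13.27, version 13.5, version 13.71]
[version 13.5, version 13.27, version 13.71]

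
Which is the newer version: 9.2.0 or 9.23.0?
9.23.0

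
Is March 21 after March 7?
Yes. Day 21 comes after day 7 in March — this is a date comparison, not a decimal one (the decimal 3.21 would be smaller than 3.7).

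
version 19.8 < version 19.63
True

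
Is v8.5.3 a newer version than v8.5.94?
No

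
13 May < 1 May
False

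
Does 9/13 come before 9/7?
No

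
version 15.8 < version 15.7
False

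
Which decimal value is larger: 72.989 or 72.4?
72.989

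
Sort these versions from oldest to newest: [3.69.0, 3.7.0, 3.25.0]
[3.7.0, 3.25.0, 3.69.0]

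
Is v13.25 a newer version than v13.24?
Yes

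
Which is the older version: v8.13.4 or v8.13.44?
v8.13.4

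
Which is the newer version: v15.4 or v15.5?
v15.5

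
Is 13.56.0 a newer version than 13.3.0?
Yes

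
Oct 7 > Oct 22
False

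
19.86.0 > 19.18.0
True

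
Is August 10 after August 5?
Yes. Day 10 comes after day 5 in August — this is a date comparison, not a decimal one (the decimal 8.10 would be smaller than 8.5).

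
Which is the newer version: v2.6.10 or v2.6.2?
v2.6.10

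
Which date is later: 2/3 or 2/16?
2/16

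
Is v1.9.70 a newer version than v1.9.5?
Yes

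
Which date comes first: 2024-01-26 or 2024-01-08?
2024-01-08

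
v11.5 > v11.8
False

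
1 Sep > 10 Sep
False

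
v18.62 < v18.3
False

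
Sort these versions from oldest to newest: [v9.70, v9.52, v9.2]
[v9.2, v9.52, v9.70]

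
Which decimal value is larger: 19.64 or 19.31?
19.64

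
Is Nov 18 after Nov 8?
Yes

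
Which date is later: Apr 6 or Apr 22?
Apr 22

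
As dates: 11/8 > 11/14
False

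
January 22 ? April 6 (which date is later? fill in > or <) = <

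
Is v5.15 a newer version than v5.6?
Yes. Version numbers are compared segment by segment as integers, not as decimals: minor version 15 > 6, so v5.15 > v5.6 (even though the decimal 5.15 < 5.6).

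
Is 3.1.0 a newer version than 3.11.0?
No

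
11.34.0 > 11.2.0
True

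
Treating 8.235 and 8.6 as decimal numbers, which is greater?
8.6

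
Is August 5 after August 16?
No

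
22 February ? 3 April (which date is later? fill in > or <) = <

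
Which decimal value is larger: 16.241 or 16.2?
16.241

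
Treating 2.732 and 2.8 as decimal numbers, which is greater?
2.8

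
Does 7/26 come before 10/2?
Yes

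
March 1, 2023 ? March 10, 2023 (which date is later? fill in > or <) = <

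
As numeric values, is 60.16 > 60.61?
False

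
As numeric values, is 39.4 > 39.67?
False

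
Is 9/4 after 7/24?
Yes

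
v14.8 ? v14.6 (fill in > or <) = >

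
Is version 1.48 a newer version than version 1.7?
Yes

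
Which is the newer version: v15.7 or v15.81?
v15.81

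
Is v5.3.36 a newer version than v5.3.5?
Yes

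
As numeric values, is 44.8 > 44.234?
True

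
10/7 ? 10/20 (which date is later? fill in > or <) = <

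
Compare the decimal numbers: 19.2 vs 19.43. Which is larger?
19.43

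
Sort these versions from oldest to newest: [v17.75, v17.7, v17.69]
[v17.7, v17.69, v17.75]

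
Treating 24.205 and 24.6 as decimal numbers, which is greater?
24.6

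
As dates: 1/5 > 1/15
False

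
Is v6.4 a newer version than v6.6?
No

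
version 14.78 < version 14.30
False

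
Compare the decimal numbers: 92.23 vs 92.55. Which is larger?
92.55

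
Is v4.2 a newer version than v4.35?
No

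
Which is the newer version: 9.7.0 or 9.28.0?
9.28.0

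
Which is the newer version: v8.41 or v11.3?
v11.3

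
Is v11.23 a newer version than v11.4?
Yes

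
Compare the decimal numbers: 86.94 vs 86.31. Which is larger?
86.94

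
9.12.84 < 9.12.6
False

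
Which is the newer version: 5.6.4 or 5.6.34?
5.6.34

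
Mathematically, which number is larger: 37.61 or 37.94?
37.94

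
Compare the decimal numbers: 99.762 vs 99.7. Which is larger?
99.762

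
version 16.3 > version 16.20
False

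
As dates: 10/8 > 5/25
True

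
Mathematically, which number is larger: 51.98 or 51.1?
51.98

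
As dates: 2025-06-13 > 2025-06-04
True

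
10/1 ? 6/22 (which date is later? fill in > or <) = >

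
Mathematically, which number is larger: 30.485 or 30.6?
30.6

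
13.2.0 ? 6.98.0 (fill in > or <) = >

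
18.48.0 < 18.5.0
False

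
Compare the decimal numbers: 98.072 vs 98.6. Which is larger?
98.6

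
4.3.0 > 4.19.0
False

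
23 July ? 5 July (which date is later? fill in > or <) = >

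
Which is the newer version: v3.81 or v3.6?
v3.81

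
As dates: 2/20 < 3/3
True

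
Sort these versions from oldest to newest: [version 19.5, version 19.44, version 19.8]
[version 19.5, version 19.8, version 19.44]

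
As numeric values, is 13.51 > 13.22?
True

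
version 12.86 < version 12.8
False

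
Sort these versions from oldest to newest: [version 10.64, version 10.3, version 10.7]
[version 10.3, version 10.7, version 10.64]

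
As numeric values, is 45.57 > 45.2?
True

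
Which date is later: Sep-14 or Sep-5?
Sep-14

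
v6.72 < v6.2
False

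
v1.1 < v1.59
True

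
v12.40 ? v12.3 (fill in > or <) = >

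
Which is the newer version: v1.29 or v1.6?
v1.29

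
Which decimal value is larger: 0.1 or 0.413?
0.413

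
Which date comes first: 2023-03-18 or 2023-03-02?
2023-03-02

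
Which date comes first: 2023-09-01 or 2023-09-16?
2023-09-01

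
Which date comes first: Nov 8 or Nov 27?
Nov 8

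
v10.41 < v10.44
True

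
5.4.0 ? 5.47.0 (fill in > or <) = <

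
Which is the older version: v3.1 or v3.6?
v3.1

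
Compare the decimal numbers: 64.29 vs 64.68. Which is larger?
64.68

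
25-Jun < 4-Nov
True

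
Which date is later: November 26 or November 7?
November 26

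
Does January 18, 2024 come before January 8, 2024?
No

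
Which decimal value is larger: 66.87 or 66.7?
66.87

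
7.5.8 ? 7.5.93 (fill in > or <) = <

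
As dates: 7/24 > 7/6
True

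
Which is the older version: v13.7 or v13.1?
v13.1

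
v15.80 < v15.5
False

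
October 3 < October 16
True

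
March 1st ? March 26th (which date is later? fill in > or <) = <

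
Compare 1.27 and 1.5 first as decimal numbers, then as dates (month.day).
As decimals: 1.27 < 1.5. As dates: 1/27 is later than 1/5 (day 27 > day 5).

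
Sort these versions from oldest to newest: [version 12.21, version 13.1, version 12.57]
[version 12.21, version 12.57, version 13.1]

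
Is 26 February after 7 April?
No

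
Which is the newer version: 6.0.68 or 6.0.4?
6.0.68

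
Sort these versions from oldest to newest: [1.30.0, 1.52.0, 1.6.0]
[1.6.0, 1.30.0, 1.52.0]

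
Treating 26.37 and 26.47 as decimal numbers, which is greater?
26.47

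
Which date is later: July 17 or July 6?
July 17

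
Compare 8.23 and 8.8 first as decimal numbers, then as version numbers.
As decimals: 8.23 < 8.8. As versions: v8.23 > v8.8 (minor version 23 > 8).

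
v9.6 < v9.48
True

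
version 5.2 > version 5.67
False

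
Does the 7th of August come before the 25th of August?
Yes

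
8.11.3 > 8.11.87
False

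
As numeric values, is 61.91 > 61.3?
True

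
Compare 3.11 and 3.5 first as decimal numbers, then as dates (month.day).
As decimals: 3.11 < 3.5. As dates: 3/11 is later than 3/5 (day 11 > day 5).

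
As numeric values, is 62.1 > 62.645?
False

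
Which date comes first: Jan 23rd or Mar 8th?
Jan 23rd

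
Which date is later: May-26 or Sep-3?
Sep-3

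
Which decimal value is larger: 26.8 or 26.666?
26.8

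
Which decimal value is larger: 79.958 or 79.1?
79.958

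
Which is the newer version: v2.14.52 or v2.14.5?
v2.14.52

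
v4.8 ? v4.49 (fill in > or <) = <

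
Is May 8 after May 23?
No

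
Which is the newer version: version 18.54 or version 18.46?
version 18.54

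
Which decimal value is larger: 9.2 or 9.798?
9.798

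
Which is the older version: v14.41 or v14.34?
v14.34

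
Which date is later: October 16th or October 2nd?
October 16th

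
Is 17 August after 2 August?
Yes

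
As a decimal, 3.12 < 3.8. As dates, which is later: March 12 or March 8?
March 12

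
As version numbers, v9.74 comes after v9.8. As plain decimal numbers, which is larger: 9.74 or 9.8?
9.8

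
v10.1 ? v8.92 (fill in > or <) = >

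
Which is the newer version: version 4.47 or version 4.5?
version 4.47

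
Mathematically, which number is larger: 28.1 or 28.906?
28.906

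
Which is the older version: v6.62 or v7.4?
v6.62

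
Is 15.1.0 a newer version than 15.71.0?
No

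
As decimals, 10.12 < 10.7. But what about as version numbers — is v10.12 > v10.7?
True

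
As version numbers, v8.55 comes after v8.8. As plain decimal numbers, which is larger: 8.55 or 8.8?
8.8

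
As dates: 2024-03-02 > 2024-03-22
False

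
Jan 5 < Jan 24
True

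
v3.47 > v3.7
True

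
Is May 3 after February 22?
Yes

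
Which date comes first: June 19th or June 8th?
June 8th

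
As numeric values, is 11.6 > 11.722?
False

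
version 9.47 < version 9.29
False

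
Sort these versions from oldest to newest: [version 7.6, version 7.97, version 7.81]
[version 7.6, version 7.81, version 7.97]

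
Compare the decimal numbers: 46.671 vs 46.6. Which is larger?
46.671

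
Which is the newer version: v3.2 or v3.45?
v3.45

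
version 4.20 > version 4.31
False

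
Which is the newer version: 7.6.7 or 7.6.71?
7.6.71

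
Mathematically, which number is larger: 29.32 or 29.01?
29.32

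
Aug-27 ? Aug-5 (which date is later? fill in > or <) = >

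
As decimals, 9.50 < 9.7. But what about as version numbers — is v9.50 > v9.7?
True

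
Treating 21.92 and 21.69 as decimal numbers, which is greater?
21.92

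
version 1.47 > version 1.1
True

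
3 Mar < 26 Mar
True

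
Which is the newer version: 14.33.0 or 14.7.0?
14.33.0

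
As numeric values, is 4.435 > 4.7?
False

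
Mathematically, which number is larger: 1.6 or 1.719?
1.719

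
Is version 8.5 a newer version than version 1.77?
Yes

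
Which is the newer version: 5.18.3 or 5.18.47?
5.18.47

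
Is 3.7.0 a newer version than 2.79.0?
Yes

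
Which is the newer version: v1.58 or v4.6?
v4.6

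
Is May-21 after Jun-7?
No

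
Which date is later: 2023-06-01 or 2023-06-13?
2023-06-13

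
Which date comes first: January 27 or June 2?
January 27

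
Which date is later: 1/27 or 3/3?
3/3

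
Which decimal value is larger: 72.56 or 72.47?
72.56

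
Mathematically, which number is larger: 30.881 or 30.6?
30.881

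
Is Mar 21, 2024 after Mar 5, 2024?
Yes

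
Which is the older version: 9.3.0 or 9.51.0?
9.3.0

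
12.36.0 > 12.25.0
True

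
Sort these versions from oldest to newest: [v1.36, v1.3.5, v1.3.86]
[v1.3.5, v1.3.86, v1.36]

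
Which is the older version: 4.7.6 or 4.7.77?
4.7.6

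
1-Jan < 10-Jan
True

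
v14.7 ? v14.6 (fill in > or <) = >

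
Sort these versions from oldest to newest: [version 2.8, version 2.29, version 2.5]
[version 2.5, version 2.8, version 2.29]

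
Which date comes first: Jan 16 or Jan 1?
Jan 1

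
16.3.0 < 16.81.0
True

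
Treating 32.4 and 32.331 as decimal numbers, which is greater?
32.4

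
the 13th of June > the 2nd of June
True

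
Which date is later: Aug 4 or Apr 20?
Aug 4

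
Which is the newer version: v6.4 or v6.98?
v6.98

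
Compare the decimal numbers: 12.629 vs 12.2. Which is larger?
12.629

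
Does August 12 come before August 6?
No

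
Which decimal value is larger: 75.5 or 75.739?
75.739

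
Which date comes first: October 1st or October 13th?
October 1st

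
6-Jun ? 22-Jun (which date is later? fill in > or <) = <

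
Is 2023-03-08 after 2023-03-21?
No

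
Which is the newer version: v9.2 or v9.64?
v9.64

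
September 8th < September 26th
True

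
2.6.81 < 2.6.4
False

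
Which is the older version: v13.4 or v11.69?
v11.69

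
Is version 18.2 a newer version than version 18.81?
No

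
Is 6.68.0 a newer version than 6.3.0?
Yes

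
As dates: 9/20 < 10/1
True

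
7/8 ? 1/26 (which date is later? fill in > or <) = >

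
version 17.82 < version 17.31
False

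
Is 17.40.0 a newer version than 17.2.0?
Yes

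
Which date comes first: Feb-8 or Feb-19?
Feb-8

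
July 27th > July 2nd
True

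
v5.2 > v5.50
False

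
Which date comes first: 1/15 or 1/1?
1/1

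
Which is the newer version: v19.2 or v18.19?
v19.2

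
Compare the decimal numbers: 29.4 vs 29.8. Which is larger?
29.8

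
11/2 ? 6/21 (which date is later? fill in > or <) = >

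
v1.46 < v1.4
False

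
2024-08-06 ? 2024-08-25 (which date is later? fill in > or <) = <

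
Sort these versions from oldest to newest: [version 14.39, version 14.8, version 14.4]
[version 14.4, version 14.8, version 14.39]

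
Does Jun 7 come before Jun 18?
Yes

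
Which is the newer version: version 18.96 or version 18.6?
version 18.96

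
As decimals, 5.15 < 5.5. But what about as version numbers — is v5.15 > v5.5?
True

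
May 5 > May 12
False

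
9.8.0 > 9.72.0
False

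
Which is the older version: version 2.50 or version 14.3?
version 2.50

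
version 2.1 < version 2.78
True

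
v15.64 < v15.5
False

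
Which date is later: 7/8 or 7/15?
7/15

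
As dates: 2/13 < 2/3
False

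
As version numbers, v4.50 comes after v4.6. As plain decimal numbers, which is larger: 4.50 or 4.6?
4.6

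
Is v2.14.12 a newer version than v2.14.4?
Yes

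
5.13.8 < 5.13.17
True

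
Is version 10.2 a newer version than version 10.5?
No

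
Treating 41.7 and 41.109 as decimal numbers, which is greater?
41.7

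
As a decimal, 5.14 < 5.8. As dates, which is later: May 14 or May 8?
May 14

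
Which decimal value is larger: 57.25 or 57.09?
57.25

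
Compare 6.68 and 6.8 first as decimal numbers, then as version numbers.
As decimals: 6.68 < 6.8. As versions: v6.68 > v6.8 (minor version 68 > 8).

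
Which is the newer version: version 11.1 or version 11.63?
version 11.63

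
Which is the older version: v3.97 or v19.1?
v3.97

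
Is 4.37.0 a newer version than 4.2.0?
Yes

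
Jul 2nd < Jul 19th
True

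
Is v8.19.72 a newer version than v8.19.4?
Yes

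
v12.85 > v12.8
True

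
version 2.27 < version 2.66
True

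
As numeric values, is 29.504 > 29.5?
True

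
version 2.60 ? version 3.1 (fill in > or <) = <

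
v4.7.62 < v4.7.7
False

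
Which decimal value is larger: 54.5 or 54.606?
54.606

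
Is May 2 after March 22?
Yes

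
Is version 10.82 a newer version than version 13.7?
No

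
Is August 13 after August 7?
Yes. Day 13 comes after day 7 in August — this is a date comparison, not a decimal one (the decimal 8.13 would be smaller than 8.7).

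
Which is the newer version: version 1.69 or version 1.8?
version 1.69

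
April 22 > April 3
True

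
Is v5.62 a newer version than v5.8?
Yes. Version numbers are compared segment by segment as integers, not as decimals: minor version 62 > 8, so v5.62 > v5.8 (even though the decimal 5.62 < 5.8).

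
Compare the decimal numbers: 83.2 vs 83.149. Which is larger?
83.2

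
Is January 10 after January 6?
Yes. Day 10 comes after day 6 in January — this is a date comparison, not a decimal one (the decimal 1.10 would be smaller than 1.6).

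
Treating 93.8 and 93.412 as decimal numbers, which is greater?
93.8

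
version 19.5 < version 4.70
False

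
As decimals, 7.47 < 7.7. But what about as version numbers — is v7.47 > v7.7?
True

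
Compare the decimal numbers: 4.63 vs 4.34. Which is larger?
4.63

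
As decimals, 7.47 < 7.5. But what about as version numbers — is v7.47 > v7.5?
True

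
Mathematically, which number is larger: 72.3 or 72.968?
72.968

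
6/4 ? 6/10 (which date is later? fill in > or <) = <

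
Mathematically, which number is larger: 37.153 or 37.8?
37.8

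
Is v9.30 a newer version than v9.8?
Yes. Version numbers are compared segment by segment as integers, not as decimals: minor version 30 > 8, so v9.30 > v9.8 (even though the decimal 9.30 < 9.8).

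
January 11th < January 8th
False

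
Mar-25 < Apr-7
True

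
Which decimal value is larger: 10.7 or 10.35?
10.7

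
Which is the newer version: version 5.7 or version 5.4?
version 5.7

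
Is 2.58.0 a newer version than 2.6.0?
Yes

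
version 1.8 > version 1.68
False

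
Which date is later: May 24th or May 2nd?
May 24th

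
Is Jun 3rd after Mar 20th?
Yes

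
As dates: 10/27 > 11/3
False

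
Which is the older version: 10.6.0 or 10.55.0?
10.6.0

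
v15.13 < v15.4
False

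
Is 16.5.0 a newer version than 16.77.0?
No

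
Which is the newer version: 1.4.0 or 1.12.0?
1.12.0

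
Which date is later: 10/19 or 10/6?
10/19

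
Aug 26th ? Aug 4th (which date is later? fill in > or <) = >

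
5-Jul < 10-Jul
True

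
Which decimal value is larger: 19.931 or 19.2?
19.931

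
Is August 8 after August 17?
No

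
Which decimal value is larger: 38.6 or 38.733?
38.733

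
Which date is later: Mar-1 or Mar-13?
Mar-13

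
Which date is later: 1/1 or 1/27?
1/27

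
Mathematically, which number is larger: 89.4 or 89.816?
89.816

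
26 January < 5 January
False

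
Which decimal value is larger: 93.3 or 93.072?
93.3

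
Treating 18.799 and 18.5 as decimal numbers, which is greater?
18.799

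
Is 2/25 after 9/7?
No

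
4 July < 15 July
True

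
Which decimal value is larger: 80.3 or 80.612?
80.612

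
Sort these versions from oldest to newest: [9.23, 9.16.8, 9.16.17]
[9.16.8, 9.16.17, 9.23]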